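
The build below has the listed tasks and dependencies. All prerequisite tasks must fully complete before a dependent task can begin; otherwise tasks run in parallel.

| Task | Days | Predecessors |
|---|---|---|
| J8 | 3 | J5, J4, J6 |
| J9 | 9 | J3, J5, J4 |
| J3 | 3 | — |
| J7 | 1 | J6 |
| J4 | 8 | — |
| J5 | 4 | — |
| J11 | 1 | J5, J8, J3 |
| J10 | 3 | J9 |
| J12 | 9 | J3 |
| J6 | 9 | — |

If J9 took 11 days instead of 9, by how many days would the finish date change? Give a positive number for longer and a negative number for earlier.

Critical path before the change: J4→J9→J10 = 8+9+3 = 20 giving 20 days.
Since J9 is critical, the +2 change carries straight to that chain (now 22 days).
That remains the longest chain; total 22 days.
Change in finish: 22 − 20 = +2 days.

2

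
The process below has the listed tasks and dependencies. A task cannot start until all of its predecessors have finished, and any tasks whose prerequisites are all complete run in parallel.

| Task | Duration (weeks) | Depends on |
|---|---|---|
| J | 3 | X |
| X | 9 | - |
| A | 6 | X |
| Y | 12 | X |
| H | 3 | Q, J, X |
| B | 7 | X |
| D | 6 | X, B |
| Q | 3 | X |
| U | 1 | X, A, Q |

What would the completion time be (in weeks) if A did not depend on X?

With the dependency in place, X→B→D = 9+7+6 = 22 sets the finish at 22 weeks.
Without X→A, A's earliest start moves from 9 to 0.
After: X→B→D = 9+7+6 = 22 → 22 weeks.

22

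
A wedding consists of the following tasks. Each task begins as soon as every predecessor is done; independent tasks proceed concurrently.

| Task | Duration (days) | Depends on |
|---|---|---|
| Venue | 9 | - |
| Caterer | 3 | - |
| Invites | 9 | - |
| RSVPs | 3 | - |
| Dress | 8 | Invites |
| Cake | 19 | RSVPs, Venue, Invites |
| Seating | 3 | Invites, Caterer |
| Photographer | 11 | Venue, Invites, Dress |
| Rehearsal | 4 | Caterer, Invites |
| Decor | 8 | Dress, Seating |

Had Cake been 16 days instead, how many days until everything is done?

28

Critical path before the change: Venue→Cake = 9+19 = 28 giving 28 days.
Cake lies on that path, so at 16 days the path becomes 25 days.
New critical path: Invites→Dress→Photographer = 9+8+11 = 28 ⇒ 28 days.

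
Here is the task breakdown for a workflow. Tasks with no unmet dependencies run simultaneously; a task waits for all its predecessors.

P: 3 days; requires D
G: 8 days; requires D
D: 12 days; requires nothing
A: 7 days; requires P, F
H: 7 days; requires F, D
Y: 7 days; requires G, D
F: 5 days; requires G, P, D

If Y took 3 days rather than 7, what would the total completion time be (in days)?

32

Baseline: D→G→F→A = 12+8+5+7 = 32 → 32 days.
The longest path through Y is only 27 days, so Y has float 5.
The critical path is still D→G→F→A; finish is now 32 days.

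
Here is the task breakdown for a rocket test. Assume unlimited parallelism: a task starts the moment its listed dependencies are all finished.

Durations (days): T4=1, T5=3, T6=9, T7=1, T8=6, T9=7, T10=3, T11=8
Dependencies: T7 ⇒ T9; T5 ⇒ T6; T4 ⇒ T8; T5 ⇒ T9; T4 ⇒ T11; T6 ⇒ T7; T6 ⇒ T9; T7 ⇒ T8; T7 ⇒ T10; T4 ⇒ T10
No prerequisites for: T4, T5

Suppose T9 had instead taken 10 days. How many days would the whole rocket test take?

Actual critical path: T5→T6→T7→T9 = 3+9+1+7 = 20 ⇒ 20 days.
T9 lies on that path, so at 10 days the path becomes 23 days.
That remains the longest chain; total 23 days.

23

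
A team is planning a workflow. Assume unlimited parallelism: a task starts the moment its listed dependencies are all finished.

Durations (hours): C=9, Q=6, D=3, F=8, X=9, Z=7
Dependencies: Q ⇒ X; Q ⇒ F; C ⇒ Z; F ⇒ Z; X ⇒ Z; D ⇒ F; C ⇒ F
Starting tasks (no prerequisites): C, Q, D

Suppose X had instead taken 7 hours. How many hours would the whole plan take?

Actual critical path: C→F→Z = 9+8+7 = 24 ⇒ 24 hours.
X has 2 hours of float (longest path through it is 22).
The critical path is still C→F→Z; finish is now 24 hours.

24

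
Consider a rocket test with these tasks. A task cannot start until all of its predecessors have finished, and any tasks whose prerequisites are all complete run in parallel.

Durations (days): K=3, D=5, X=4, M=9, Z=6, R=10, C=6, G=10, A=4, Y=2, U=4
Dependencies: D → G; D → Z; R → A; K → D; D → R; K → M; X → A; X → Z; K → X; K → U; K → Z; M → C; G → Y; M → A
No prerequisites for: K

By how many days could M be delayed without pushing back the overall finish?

K→D→R→A = 3+5+10+4 = 22 sets the makespan at 22 days.
The longest chain containing M totals 18 days.
Float = 22 − 18 = 4.

4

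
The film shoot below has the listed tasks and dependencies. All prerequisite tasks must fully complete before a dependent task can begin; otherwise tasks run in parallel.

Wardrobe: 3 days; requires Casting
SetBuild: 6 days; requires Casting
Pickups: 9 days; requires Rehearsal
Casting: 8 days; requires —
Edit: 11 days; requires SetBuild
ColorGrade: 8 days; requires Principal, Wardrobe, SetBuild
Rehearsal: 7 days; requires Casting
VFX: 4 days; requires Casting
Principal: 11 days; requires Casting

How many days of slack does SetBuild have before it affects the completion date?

2

Critical path: Casting→Principal→ColorGrade = 8+11+8 = 27, so the finish is 27 days.
SetBuild finishes as early as 14 and must finish by 16.
Slack of SetBuild = 10 − 8 = 2 days.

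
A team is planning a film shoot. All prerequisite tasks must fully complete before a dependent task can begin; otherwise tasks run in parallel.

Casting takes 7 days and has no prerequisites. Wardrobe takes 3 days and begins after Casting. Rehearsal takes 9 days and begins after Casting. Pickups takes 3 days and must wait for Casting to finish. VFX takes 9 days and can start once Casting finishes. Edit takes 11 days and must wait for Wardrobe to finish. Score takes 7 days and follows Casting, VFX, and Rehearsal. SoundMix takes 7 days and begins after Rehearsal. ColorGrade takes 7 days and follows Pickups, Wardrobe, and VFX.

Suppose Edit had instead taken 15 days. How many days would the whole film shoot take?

25

Actual critical path: Casting→Rehearsal→Score = 7+9+7 = 23 ⇒ 23 days.
Edit is off the critical path — its longest chain is 21 days, giving 2 of slack.
The binding chain switches to Casting→Wardrobe→Edit = 7+3+15 = 25; finish 25 days.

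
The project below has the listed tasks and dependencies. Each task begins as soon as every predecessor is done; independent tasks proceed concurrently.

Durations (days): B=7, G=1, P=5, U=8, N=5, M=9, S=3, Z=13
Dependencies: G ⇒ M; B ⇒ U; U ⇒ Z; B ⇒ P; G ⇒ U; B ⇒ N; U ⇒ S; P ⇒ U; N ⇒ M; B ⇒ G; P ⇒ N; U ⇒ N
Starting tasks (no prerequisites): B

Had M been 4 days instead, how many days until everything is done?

33

As given, the longest chain is B→P→U→N→M = 7+5+8+5+9 = 34, so the finish is 34 days.
M is on the critical path; changing it to 4 makes that path 29 days.
The binding chain switches to B→P→U→Z = 7+5+8+13 = 33; finish 33 days.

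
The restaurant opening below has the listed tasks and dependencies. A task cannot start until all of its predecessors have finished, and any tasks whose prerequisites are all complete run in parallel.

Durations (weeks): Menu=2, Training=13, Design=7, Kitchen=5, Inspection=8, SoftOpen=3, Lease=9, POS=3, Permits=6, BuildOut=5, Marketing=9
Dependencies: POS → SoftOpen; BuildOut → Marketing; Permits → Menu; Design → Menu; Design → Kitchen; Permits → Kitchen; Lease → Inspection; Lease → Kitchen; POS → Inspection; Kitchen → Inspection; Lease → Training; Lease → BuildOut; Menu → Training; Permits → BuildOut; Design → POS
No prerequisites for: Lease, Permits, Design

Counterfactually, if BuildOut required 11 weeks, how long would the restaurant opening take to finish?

As given, the longest chain is Lease→BuildOut→Marketing = 9+5+9 = 23, so the finish is 23 weeks.
BuildOut is on the critical path; changing it to 11 makes that path 29 weeks.
The critical path is still Lease→BuildOut→Marketing; finish is now 29 weeks.

29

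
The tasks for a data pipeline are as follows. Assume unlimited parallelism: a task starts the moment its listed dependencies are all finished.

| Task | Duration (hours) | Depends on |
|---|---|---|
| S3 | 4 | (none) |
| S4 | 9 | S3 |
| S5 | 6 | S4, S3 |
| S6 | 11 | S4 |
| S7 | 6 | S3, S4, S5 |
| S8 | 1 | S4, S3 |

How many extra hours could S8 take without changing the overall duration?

S3→S4→S5→S7 = 4+9+6+6 = 25 sets the makespan at 25 hours.
The longest chain containing S8 totals 14 hours.
So S8 can slip 25 − 14 = 11 hours.

11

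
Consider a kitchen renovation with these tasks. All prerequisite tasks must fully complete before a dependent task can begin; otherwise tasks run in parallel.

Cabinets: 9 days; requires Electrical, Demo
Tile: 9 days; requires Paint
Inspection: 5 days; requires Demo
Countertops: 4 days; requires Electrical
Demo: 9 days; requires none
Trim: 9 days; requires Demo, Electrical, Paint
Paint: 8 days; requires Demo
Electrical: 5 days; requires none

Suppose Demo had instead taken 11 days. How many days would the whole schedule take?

The binding path is Demo→Paint→Tile = 9+8+9 = 26; finish at 26 days.
Demo is on the critical path; changing it to 11 makes that path 28 days.
That remains the longest chain; total 28 days.

28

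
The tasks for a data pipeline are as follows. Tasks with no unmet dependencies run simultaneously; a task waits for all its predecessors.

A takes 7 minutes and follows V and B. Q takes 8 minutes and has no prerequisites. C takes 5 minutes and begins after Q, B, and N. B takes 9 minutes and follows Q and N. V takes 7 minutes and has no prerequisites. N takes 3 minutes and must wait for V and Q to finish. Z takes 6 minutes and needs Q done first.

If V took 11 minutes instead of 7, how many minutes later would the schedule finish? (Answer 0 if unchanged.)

The binding path is Q→N→B→A = 8+3+9+7 = 27; finish at 27 minutes.
V has 1 minute of float (longest path through it is 26).
Now V→N→B→A = 11+3+9+7 = 30 is longest, so the finish becomes 30 minutes.
Change in finish: 30 − 27 = +3 minutes.

3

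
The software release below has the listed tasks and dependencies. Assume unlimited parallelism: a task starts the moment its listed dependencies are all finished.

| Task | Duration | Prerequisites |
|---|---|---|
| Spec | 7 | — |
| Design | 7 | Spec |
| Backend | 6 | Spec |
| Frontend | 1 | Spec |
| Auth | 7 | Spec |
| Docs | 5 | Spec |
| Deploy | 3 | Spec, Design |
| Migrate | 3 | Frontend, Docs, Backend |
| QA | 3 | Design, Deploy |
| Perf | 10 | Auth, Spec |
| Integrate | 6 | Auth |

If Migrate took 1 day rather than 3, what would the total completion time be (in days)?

24

Actual critical path: Spec→Auth→Perf = 7+7+10 = 24 ⇒ 24 days.
Migrate has 8 days of float (longest path through it is 16).
That remains the longest chain; total 24 days.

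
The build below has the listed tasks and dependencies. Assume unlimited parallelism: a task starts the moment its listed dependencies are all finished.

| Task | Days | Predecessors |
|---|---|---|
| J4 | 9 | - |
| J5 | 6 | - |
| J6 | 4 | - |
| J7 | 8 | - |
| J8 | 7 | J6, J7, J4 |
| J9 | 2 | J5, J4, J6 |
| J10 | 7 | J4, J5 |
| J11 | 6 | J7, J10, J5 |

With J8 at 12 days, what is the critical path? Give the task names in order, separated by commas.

J4, J10, J11

As given, the longest chain is J4→J10→J11 = 9+7+6 = 22, so the finish is 22 days.
J8 is off the critical path — its longest chain is 16 days, giving 6 of slack.
The critical path is still J4→J10→J11; finish is now 22 days.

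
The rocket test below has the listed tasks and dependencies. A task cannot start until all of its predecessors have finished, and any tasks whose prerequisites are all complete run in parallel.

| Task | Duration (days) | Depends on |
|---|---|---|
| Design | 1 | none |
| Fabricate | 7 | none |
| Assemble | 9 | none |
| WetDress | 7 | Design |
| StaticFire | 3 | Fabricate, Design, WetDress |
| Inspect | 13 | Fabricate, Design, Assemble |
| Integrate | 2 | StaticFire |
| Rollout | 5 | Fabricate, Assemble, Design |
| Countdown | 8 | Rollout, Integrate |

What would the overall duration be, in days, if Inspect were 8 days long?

22

The binding path is Assemble→Inspect = 9+13 = 22; finish at 22 days.
Since Inspect is critical, the -5 change carries straight to that chain (now 17 days).
Now Assemble→Rollout→Countdown = 9+5+8 = 22 is longest, so the finish becomes 22 days.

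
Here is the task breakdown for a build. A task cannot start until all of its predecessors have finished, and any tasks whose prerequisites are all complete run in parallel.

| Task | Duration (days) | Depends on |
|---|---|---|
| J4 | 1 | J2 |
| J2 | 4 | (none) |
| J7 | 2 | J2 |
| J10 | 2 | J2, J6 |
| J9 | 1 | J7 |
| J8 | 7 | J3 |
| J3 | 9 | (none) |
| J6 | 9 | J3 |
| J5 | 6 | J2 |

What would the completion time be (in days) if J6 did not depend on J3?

Before: longest chain J3→J6→J10 = 9+9+2 = 20, finish 20.
Without J3→J6, J6's earliest start moves from 9 to 0.
The longest chain is now J3→J8 = 9+7 = 16, so the project takes 16 days.

16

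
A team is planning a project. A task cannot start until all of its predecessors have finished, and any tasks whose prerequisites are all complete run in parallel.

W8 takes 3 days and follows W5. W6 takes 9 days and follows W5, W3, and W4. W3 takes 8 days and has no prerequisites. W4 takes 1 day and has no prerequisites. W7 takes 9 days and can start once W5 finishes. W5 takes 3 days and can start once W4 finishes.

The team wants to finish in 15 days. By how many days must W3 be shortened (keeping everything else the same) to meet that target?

Current finish: 17 days; target: 15.
W3 is on every critical path, so each day cut from W3 cuts the finish by one (this holds down to a finish of 13).
Need 17 − 15 = 2 days off W3 → W3 becomes 6 days, finish becomes 15.

2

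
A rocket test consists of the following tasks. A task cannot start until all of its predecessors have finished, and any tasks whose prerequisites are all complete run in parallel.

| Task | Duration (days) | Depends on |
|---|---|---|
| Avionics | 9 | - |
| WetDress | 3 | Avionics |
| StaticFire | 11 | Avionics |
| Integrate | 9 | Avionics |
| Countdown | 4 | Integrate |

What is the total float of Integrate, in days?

0

Avionics→Integrate→Countdown = 9+9+4 = 22 sets the makespan at 22 days.
Integrate finishes as early as 18 and must finish by 18.
Float = 22 − 22 = 0.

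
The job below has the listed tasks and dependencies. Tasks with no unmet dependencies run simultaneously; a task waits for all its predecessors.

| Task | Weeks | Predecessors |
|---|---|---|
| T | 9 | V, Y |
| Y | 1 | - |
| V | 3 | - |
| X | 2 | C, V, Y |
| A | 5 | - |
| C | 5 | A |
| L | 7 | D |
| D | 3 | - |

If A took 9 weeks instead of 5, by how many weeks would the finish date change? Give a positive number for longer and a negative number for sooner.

4

Baseline: A→C→X = 5+5+2 = 12 → 12 weeks.
Since A is critical, the +4 change carries straight to that chain (now 16 weeks).
That remains the longest chain; total 16 weeks.
Change in finish: 16 − 12 = +4 weeks.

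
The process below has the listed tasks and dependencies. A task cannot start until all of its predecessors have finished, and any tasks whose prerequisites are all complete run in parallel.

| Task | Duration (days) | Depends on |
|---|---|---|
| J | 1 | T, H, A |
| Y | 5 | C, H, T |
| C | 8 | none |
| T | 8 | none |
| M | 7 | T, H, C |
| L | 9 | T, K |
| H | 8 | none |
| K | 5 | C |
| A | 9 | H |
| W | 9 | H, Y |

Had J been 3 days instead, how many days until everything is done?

22

As given, the longest chain is T→Y→W = 8+5+9 = 22, so the finish is 22 days.
The longest path through J is only 18 days, so J has float 4.
The critical path is still T→Y→W; finish is now 22 days.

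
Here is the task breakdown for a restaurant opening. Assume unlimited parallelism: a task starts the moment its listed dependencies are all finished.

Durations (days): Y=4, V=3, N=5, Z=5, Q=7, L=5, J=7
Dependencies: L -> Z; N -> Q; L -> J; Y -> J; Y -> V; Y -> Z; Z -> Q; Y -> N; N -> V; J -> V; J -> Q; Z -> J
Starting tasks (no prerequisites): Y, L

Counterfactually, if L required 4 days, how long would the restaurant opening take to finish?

Actual critical path: L→Z→J→Q = 5+5+7+7 = 24 ⇒ 24 days.
L is on the critical path; changing it to 4 makes that path 23 days.
Now Y→Z→J→Q = 4+5+7+7 = 23 is longest, so the finish becomes 23 days.

23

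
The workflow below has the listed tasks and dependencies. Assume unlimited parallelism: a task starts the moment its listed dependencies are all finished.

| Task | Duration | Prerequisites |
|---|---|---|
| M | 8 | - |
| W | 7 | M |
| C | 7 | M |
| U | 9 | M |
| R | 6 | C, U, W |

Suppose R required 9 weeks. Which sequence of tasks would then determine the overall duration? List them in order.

Actual critical path: M→U→R = 8+9+6 = 23 ⇒ 23 weeks.
R lies on that path, so at 9 weeks the path becomes 26 weeks.
That remains the longest chain; total 26 weeks.

M, U, R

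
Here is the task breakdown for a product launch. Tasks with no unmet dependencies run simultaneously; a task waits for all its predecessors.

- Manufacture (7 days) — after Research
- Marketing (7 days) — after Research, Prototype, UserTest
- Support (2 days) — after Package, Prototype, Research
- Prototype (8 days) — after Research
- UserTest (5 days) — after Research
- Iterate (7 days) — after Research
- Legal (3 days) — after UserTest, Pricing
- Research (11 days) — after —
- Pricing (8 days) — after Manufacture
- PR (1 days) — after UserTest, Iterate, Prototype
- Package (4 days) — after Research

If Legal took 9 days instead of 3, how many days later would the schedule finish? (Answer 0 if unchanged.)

6

Critical path before the change: Research→Manufacture→Pricing→Legal = 11+7+8+3 = 29 giving 29 days.
Since Legal is critical, the +6 change carries straight to that chain (now 35 days).
The critical path is still Research→Manufacture→Pricing→Legal; finish is now 35 days.
Change in finish: 35 − 29 = +6 days.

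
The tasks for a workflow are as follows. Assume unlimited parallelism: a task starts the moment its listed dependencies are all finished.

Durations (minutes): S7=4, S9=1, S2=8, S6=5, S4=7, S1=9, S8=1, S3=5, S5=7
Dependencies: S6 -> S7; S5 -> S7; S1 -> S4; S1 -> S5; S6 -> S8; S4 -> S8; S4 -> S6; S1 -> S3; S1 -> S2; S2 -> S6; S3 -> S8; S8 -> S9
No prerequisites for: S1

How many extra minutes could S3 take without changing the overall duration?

10

S1→S2→S6→S7 = 9+8+5+4 = 26 sets the makespan at 26 minutes.
S3 finishes as early as 14 and must finish by 24.
Float = 26 − 16 = 10.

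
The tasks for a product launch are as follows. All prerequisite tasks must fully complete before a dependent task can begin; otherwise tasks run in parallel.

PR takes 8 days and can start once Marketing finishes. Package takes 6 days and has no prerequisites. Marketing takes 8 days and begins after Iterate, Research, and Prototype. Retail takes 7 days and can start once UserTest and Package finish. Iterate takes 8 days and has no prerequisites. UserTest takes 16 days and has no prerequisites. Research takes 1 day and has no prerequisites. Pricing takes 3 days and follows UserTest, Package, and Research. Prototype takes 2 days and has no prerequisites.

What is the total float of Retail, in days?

Iterate→Marketing→PR = 8+8+8 = 24 sets the makespan at 24 days.
Longest path through Retail: 23 days (earliest finish 23, latest finish 24).
Float = 24 − 23 = 1.

1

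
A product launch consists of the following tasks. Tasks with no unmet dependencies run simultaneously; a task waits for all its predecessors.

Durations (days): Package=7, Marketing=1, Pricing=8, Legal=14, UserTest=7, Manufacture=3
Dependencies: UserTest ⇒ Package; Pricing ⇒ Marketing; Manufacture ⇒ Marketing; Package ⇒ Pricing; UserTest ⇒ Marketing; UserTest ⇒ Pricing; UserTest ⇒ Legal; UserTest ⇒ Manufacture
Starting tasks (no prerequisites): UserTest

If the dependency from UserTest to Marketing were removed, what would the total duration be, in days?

23

With the dependency in place, UserTest→Package→Pricing→Marketing = 7+7+8+1 = 23 sets the finish at 23 days.
Dropping UserTest→Marketing doesn't change Marketing's earliest start (22); another predecessor still binds.
The longest chain is now UserTest→Package→Pricing→Marketing = 7+7+8+1 = 23, so the schedule takes 23 days.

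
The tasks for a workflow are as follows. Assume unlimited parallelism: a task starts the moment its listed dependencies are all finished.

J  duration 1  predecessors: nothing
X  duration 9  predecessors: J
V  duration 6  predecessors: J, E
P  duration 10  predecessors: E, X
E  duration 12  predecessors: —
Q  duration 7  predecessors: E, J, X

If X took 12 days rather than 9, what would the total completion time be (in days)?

Actual critical path: E→P = 12+10 = 22 ⇒ 22 days.
X has 2 days of float (longest path through it is 20).
The binding chain switches to J→X→P = 1+12+10 = 23; finish 23 days.

23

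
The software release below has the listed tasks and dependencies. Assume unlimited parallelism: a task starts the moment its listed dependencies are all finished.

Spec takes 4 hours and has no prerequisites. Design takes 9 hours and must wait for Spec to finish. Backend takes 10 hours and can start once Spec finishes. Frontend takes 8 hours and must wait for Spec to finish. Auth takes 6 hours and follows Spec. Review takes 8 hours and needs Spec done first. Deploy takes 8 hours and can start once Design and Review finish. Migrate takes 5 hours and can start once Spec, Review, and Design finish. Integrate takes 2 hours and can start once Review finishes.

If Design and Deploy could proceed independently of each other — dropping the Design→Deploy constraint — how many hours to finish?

20

Before: longest chain Spec→Design→Deploy = 4+9+8 = 21, finish 21.
Without Design→Deploy, Deploy's earliest start moves from 13 to 12.
After: Spec→Review→Deploy = 4+8+8 = 20 → 20 hours.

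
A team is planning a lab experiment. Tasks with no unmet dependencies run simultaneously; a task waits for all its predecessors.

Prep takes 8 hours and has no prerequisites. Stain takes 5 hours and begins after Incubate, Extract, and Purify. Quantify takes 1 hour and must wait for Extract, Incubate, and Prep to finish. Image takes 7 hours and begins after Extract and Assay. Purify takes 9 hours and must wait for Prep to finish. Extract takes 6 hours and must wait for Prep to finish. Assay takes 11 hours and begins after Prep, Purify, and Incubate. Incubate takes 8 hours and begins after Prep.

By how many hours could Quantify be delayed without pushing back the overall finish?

The longest chain is Prep→Purify→Assay→Image = 8+9+11+7 = 35; overall finish 35 hours.
Longest path through Quantify: 17 hours (earliest finish 17, latest finish 35).
Float = 35 − 17 = 18.

18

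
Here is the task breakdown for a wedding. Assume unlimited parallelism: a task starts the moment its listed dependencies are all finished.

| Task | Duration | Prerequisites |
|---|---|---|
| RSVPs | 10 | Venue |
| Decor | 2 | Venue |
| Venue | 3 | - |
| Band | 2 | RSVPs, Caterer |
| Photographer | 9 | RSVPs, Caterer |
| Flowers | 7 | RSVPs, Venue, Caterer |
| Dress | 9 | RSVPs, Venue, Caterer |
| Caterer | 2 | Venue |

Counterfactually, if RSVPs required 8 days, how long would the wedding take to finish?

Baseline: Venue→RSVPs→Dress = 3+10+9 = 22 → 22 days.
RSVPs is on the critical path; changing it to 8 makes that path 20 days.
No other chain overtakes it, so the finish is 20 days.

20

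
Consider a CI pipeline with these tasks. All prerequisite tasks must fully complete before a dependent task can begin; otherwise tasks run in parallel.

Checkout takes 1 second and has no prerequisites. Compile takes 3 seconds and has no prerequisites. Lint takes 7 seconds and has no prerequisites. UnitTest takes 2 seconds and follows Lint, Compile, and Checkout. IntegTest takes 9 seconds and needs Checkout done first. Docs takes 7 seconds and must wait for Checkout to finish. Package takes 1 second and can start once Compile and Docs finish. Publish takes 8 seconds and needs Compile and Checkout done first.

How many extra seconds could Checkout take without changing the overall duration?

1

Compile→Publish = 3+8 = 11 sets the makespan at 11 seconds.
Checkout finishes as early as 1 and must finish by 2.
So Checkout can slip 2 − 1 = 1 second.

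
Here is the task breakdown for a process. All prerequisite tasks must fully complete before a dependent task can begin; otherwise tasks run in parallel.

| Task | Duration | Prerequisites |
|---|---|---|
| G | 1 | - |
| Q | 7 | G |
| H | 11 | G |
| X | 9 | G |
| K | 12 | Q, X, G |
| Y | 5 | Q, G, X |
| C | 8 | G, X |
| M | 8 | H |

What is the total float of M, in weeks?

The longest chain is G→X→K = 1+9+12 = 22; overall finish 22 weeks.
The longest chain containing M totals 20 weeks.
Slack of M = 14 − 12 = 2 weeks.

2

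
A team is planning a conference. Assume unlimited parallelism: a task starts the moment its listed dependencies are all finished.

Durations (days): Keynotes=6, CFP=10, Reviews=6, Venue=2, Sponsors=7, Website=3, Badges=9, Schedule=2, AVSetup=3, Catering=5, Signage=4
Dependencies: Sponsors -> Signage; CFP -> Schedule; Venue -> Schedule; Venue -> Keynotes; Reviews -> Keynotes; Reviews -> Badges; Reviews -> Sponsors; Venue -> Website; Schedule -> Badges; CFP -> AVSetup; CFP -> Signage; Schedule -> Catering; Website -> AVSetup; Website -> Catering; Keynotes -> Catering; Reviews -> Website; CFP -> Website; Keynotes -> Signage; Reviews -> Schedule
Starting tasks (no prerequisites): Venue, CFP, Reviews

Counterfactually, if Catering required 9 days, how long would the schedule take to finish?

Critical path before the change: CFP→Schedule→Badges = 10+2+9 = 21 giving 21 days.
Catering is off the critical path — its longest chain is 18 days, giving 3 of slack.
New critical path: CFP→Website→Catering = 10+3+9 = 22 ⇒ 22 days.

22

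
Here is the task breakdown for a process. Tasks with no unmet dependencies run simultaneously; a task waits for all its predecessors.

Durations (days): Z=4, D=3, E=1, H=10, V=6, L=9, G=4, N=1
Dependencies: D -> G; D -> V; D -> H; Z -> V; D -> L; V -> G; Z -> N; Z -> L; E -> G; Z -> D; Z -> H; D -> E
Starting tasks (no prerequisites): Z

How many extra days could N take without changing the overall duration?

12

Critical path: Z→D→H = 4+3+10 = 17, so the finish is 17 days.
Longest path through N: 5 days (earliest finish 5, latest finish 17).
Slack of N = 16 − 4 = 12 days.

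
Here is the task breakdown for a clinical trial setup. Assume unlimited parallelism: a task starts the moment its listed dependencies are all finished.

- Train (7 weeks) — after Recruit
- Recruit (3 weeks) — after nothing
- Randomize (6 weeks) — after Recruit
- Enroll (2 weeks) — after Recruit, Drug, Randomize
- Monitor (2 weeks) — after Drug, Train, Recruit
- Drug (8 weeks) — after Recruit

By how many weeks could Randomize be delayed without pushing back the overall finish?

2

Recruit→Drug→Enroll = 3+8+2 = 13 sets the makespan at 13 weeks.
The longest chain containing Randomize totals 11 weeks.
So Randomize can slip 11 − 9 = 2 weeks.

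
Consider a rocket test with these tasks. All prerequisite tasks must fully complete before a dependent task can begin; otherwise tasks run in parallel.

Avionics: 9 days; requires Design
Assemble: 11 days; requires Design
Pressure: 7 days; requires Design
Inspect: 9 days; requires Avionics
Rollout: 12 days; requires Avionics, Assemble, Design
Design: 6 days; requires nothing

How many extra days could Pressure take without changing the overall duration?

The longest chain is Design→Assemble→Rollout = 6+11+12 = 29; overall finish 29 days.
Longest path through Pressure: 13 days (earliest finish 13, latest finish 29).
Float = 29 − 13 = 16.

16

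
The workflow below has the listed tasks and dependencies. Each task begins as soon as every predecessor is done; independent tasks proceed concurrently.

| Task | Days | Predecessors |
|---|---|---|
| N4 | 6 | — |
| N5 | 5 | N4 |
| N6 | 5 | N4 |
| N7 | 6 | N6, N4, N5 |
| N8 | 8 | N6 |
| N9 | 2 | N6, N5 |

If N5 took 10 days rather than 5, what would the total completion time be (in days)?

The binding path is N4→N6→N8 = 6+5+8 = 19; finish at 19 days.
N5 is off the critical path — its longest chain is 17 days, giving 2 of slack.
The binding chain switches to N4→N5→N7 = 6+10+6 = 22; finish 22 days.

22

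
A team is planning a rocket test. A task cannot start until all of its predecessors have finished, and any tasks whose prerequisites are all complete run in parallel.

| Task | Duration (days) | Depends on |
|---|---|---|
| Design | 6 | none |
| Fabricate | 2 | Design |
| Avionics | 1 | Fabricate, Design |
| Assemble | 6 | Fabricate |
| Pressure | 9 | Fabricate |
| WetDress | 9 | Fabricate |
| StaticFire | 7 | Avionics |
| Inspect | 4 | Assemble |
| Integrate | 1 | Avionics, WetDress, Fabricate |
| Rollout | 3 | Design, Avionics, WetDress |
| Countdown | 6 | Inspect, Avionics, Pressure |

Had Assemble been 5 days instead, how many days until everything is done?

Baseline: Design→Fabricate→Assemble→Inspect→Countdown = 6+2+6+4+6 = 24 → 24 days.
Assemble lies on that path, so at 5 days the path becomes 23 days.
No other chain overtakes it, so the finish is 23 days.

23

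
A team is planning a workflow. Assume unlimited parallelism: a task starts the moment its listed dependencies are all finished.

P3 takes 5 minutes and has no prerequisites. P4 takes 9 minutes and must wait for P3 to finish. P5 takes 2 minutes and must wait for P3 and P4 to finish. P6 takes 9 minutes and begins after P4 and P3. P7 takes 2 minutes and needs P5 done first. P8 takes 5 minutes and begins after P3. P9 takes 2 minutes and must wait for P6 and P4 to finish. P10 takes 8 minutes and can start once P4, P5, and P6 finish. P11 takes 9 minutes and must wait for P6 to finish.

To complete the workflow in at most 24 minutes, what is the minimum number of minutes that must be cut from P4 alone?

Current finish: 32 minutes; target: 24.
P4 is on every critical path, so each minute cut from P4 cuts the finish by one (this holds down to a finish of 24).
Need 32 − 24 = 8 minutes off P4 → P4 becomes 1 minute, finish becomes 24.

8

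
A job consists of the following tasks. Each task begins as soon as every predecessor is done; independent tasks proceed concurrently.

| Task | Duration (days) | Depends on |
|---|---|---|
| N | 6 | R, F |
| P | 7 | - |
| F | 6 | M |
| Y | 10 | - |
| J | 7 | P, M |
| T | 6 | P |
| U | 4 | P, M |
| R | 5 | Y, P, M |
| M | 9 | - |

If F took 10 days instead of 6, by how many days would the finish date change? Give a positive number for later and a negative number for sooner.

4

Actual critical path: M→F→N = 9+6+6 = 21 ⇒ 21 days.
F lies on that path, so at 10 days the path becomes 25 days.
No other chain overtakes it, so the finish is 25 days.
Change in finish: 25 − 21 = +4 days.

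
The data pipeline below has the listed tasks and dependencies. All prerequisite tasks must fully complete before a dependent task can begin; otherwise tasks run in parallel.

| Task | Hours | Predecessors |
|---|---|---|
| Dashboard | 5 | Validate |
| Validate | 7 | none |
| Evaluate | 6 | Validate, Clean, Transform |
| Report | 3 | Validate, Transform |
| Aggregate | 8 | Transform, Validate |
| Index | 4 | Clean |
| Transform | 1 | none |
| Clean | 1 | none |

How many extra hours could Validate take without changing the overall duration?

Validate→Aggregate = 7+8 = 15 sets the makespan at 15 hours.
Longest path through Validate: 15 hours (earliest finish 7, latest finish 7).
So Validate can slip 7 − 7 = 0 hours.

0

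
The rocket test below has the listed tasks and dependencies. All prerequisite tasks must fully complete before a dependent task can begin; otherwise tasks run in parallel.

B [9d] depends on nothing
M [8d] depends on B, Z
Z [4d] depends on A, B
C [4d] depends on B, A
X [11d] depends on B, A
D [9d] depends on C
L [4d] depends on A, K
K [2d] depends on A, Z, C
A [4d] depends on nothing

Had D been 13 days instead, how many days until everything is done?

Baseline: B→C→D = 9+4+9 = 22 → 22 days.
D lies on that path, so at 13 days the path becomes 26 days.
The critical path is still B→C→D; finish is now 26 days.

26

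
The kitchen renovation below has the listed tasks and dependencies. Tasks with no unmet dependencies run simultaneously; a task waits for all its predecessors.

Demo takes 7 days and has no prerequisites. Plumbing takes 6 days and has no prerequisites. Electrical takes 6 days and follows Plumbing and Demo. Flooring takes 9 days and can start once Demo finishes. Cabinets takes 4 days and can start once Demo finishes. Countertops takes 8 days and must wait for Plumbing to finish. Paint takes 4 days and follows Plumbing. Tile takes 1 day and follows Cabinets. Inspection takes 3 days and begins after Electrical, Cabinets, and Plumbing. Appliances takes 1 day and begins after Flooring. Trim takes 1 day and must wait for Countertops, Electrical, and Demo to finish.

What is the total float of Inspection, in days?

1

Demo→Flooring→Appliances = 7+9+1 = 17 sets the makespan at 17 days.
The longest chain containing Inspection totals 16 days.
Slack of Inspection = 14 − 13 = 1 day.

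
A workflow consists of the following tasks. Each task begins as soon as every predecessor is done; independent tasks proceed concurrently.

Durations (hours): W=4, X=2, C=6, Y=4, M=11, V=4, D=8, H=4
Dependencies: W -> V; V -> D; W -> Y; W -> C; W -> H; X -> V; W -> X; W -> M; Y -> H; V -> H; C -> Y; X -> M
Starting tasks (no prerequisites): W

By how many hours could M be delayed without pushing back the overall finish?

The longest chain is W→X→V→D = 4+2+4+8 = 18; overall finish 18 hours.
M finishes as early as 17 and must finish by 18.
Float = 18 − 17 = 1.

1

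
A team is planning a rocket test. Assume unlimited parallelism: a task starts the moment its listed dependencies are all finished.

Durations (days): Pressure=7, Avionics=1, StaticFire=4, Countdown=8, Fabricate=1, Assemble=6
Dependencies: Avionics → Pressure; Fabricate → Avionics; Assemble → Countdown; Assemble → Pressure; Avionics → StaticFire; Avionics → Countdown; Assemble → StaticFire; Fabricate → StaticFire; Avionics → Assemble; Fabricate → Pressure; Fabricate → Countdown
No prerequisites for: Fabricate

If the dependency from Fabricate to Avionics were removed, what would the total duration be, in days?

15

With the dependency in place, Fabricate→Avionics→Assemble→Countdown = 1+1+6+8 = 16 sets the finish at 16 days.
Without Fabricate→Avionics, Avionics's earliest start moves from 1 to 0.
New critical path: Avionics→Assemble→Countdown = 1+6+8 = 15 ⇒ 15 days.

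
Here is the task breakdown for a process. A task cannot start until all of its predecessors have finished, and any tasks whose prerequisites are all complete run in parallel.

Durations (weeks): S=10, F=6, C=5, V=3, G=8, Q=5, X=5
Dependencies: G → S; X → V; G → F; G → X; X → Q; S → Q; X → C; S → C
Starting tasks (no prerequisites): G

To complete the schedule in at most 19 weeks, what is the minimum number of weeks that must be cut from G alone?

Current finish: 23 weeks; target: 19.
G is on every critical path, so each week cut from G cuts the finish by one (this holds down to a finish of 16).
Need 23 − 19 = 4 weeks off G → G becomes 4 weeks, finish becomes 19.

4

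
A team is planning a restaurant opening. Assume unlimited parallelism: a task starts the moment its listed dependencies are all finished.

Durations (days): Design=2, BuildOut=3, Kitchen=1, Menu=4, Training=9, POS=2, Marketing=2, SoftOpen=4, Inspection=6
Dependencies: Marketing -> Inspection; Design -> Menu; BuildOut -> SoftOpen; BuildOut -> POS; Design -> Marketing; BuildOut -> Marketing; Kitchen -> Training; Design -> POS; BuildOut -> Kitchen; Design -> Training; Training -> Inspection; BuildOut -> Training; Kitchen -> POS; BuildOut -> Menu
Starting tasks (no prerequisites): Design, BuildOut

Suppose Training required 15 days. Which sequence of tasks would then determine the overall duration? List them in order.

Actual critical path: BuildOut→Kitchen→Training→Inspection = 3+1+9+6 = 19 ⇒ 19 days.
Training is on the critical path; changing it to 15 makes that path 25 days.
The critical path is still BuildOut→Kitchen→Training→Inspection; finish is now 25 days.

BuildOut, Kitchen, Training, Inspection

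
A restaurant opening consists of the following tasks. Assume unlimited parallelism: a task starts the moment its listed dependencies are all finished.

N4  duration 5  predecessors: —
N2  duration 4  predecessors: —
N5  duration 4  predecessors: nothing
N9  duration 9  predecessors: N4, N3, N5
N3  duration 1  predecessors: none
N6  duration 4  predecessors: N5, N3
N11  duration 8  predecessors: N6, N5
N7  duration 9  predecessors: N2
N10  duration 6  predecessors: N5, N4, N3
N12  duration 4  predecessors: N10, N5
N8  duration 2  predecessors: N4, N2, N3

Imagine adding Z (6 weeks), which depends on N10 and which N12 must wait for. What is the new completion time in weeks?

21

Originally the plan takes 16 weeks.
With Z inserted, N12 now waits for max(N10, N5, Z).
New critical path: N4→N10→Z→N12 = 5+6+6+4 = 21 ⇒ 21 weeks.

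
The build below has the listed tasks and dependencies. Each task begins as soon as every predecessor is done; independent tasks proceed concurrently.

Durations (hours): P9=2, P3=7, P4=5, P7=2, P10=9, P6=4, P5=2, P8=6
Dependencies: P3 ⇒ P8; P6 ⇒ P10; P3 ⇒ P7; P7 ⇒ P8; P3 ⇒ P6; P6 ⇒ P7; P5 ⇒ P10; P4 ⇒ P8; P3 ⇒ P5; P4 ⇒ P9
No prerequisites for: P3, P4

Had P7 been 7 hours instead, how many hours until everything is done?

Critical path before the change: P3→P6→P10 = 7+4+9 = 20 giving 20 hours.
P7 is off the critical path — its longest chain is 19 hours, giving 1 of slack.
New critical path: P3→P6→P7→P8 = 7+4+7+6 = 24 ⇒ 24 hours.

24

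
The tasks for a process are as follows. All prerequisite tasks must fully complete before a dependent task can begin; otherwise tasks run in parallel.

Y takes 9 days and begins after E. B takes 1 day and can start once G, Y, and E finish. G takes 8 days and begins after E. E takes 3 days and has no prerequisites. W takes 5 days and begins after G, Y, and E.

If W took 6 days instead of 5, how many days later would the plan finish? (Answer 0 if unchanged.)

Critical path before the change: E→Y→W = 3+9+5 = 17 giving 17 days.
Since W is critical, the +1 change carries straight to that chain (now 18 days).
The critical path is still E→Y→W; finish is now 18 days.
Change in finish: 18 − 17 = +1 days.

1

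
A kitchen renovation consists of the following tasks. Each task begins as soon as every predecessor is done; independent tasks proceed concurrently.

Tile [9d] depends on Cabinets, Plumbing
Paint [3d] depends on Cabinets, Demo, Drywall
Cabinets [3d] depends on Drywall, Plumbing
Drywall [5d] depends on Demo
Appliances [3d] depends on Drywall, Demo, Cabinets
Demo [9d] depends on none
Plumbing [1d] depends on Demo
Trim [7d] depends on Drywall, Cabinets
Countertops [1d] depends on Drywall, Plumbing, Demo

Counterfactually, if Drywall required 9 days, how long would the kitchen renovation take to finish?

As given, the longest chain is Demo→Drywall→Cabinets→Tile = 9+5+3+9 = 26, so the finish is 26 days.
Since Drywall is critical, the +4 change carries straight to that chain (now 30 days).
No other chain overtakes it, so the finish is 30 days.

30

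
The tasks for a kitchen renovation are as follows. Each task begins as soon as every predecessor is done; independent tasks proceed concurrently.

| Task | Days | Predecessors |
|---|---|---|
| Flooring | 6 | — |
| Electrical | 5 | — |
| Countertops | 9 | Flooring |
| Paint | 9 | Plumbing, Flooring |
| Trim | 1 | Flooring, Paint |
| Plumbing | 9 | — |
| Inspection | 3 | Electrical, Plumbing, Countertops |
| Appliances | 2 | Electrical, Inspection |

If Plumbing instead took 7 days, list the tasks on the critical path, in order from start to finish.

Flooring, Countertops, Inspection, Appliances

As given, the longest chain is Flooring→Countertops→Inspection→Appliances = 6+9+3+2 = 20, so the finish is 20 days.
The longest path through Plumbing is only 19 days, so Plumbing has float 1.
No other chain overtakes it, so the finish is 20 days.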